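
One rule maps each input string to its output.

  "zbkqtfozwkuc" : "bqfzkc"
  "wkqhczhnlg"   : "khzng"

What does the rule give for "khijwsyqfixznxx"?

hjsqizx

Each output is the input with this applied: keep every other character starting from the second (positions 2nd, 4th, 6th, ...).
So "khijwsyqfixznxx" becomes "hjsqizx".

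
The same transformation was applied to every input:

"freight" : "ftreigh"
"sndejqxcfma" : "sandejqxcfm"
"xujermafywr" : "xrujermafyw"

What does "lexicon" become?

The pattern: swap the first and last characters, then move the last character to the front.
Working it through for "lexicon": intermediate "nexicol", final "lnexico".

lnexico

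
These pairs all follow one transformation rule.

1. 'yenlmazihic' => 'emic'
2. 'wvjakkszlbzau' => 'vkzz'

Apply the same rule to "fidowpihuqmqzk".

iwhmk

What's happening: keep one character in every 3, starting at position 2 (positions 2nd, 5th, 8th, ...).
For "fidowpihuqmqzk" the result is "iwhmk".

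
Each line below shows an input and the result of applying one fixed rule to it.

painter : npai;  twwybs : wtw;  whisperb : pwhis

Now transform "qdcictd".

The rule is to delete the last 3 characters, then move the last character to the front.
"qdcictd" → "qdci" → "iqdc".

iqdc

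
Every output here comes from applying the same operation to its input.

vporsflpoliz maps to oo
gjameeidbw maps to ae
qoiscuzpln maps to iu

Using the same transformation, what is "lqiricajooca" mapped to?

ioa

The rule is to keep one character in every 3, starting at position 3 (positions 3rd, 6th, 9th, ...), then keep only the vowels.
For "lqiricajooca", step one produces "icoa"; step two turns that into "ioa".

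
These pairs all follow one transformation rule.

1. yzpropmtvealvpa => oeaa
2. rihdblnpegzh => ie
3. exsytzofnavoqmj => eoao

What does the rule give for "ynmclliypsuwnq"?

The rule is to keep only the vowels.
Doing the same to "ynmclliypsuwnq": "iu".

iu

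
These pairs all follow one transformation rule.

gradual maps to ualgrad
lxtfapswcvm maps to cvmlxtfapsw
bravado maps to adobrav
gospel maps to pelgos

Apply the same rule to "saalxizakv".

Each output is the input with this applied: move the last 3 characters to the front (rotate right by 3).
Applying that to "saalxizakv" gives "akvsaalxiz".

akvsaalxiz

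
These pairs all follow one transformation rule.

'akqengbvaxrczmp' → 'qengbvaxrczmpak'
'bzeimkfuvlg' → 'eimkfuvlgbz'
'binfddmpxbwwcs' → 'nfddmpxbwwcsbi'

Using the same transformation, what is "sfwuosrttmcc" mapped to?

wuosrttmccsf

Looking at the pairs, the operation is to move the first 2 characters to the end (rotate left by 2).
"sfwuosrttmcc" → "wuosrttmccsf".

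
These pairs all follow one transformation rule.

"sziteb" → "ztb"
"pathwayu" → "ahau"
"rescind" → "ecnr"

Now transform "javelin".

Each output is the input with this applied: move the first character to the end, then keep every other character starting from the first (positions 1st, 3rd, 5th, ...).
Applying both steps to "javelin": "avelinj", then "aeij".

aeij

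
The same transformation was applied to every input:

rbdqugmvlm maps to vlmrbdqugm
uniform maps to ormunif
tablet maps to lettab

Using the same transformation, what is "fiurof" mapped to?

The rule is to move the last 3 characters to the front (rotate right by 3).
Doing the same to "fiurof": "roffiu".

roffiu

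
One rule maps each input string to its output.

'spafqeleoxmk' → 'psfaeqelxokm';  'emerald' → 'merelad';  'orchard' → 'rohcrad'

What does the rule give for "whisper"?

What's happening: swap each adjacent pair of characters (1↔2, 3↔4, ...).
For "whisper" the result is "hwsiepr".

hwsiepr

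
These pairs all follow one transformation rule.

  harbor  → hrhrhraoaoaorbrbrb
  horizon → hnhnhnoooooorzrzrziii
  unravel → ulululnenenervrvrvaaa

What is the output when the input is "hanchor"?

hrhrhraoaoaonhnhnhccc

The transformation: repeat every character 3 times, then take characters alternately from the front and the back (1st, last, 2nd, 2nd-last, ...).
Working it through for "hanchor": intermediate "hhhaaannnccchhhooorrr", final "hrhrhraoaoaonhnhnhccc".
(Check on "harbor": → "hhhaaarrrbbbooorrr" → "hrhrhraoaoaorbrbrb" ✓)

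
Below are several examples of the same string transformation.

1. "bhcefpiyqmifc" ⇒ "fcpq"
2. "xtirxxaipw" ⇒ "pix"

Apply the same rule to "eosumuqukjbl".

Each output is the input with this applied: keep one character in every 3, starting at position 3 (positions 3rd, 6th, 9th, ...), then move the last character to the front.
Applying both steps to "eosumuqukjbl": "sukl", then "lsuk".

lsuk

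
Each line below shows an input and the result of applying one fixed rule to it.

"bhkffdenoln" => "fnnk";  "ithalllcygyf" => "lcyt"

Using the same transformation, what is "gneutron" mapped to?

The rule is to move the first 3 characters to the end (rotate left by 3), then keep one character in every 3, starting at position 2 (positions 2nd, 5th, 8th, ...).
For "gneutron", step one produces "utrongne"; step two turns that into "tne".

tne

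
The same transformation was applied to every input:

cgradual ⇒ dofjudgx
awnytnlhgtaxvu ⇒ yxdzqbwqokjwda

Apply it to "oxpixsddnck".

The rule is to move the last 2 characters to the front (rotate right by 2), then shift every letter 3 places forward in the alphabet (wrapping around).
"oxpixsddnck" → "fnraslavggq".
(Check on "awnytnlhgtaxvu": → "vuawnytnlhgtax" → "yxdzqbwqokjwda" ✓)

fnraslavggq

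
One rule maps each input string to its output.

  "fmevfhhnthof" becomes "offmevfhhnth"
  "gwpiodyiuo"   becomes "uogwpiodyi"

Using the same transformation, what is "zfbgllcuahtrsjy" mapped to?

jyzfbgllcuahtrs

Rule — move the last 2 characters to the front (rotate right by 2).
So "zfbgllcuahtrsjy" becomes "jyzfbgllcuahtrs".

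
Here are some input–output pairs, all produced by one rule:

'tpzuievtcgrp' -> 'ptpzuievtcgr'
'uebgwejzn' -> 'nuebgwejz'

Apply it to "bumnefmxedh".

hbumnefmxed

The pattern: move the last character to the front.
On "bumnefmxedh" that produces "hbumnefmxed".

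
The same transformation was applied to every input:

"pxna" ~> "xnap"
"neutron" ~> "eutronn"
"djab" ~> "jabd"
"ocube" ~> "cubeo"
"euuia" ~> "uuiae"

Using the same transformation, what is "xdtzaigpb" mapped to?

In each case the input is transformed by: move the first character to the end.
On "xdtzaigpb" that produces "dtzaigpbx".

dtzaigpbx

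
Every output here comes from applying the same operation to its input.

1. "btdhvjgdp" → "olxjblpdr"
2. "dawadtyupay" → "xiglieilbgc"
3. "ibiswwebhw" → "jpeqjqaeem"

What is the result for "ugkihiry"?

qzgcosqp

Each output is the input with this applied: move the last 3 characters to the front (rotate right by 3), then shift every letter 8 places forward in the alphabet (wrapping around).
Working it through for "ugkihiry": intermediate "iryugkih", final "qzgcosqp".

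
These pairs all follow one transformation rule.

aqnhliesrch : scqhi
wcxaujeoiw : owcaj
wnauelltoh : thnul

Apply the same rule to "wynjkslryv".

rvyjs

The pattern: keep every other character starting from the second (positions 2nd, 4th, 6th, ...), then move the first 3 characters to the end (rotate left by 3).
On "wynjkslryv": the first step gives "yjsrv", and the second then gives "rvyjs".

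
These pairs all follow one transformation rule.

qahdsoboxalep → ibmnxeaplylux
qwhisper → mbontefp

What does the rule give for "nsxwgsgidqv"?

anskputdpdf

Each output is the input with this applied: move the last 3 characters to the front (rotate right by 3), then shift every letter 3 places backward in the alphabet (wrapping around).
Starting from "nsxwgsgidqv": after the first operation, "dqvnsxwgsgi"; after the second, "anskputdpdf".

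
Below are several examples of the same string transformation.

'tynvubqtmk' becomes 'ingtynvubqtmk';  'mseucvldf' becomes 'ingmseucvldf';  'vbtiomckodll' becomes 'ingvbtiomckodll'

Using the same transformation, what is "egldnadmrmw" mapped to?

ingegldnadmrmw

In each case the input is transformed by: prepend "ing".
On "egldnadmrmw" that produces "ingegldnadmrmw".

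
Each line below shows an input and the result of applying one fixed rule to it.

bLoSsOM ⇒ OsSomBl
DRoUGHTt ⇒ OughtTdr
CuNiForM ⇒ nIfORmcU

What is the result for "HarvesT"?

In each case the input is transformed by: flip the case of every letter, then move the first 2 characters to the end (rotate left by 2).
Applying both steps to "HarvesT": "hARVESt", then "RVESthA".
(Check on "bLoSsOM": → "BlOsSom" → "OsSomBl" ✓)

RVESthA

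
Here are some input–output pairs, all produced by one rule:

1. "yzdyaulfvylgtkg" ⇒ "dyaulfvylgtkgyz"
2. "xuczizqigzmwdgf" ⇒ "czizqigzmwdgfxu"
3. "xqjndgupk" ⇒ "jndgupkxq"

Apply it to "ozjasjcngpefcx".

Each output is the input with this applied: move the first 2 characters to the end (rotate left by 2).
Doing the same to "ozjasjcngpefcx": "jasjcngpefcxoz".

jasjcngpefcxoz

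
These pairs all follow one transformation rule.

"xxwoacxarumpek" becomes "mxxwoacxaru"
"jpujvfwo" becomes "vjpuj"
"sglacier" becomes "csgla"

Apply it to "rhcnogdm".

The pattern: delete the last 3 characters, then move the last character to the front.
On "rhcnogdm": the first step gives "rhcno", and the second then gives "orhcn".

orhcn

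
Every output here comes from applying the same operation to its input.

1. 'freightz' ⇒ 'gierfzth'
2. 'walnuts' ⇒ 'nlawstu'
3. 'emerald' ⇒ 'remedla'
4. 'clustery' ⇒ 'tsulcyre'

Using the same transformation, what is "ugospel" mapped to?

sogulep

The rule is to reverse the string, then move the first 3 characters to the end (rotate left by 3).
Doing the same to "ugospel": "sogulep".
(Check on "freightz": → "zthgierf" → "gierfzth" ✓)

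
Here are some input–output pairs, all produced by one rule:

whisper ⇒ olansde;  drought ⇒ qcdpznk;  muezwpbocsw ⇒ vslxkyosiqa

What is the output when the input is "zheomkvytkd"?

kigrupgzvda

The rule is to move the first 3 characters to the end (rotate left by 3), then shift every letter 4 places backward in the alphabet (wrapping around).
Applying both steps to "zheomkvytkd": "omkvytkdzhe", then "kigrupgzvda".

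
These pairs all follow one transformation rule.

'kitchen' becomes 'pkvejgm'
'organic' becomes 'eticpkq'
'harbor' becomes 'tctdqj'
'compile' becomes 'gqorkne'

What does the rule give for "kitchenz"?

Rule — swap the first and last characters, then shift every letter 2 places forward in the alphabet (wrapping around).
On "kitchenz" that produces "bkvejgpm".

bkvejgpm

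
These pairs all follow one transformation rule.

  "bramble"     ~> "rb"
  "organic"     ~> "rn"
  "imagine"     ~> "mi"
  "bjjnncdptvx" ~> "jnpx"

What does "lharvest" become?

hvt

Rule — keep one character in every 3, starting at position 2 (positions 2nd, 5th, 8th, ...).
"lharvest" → "hvt".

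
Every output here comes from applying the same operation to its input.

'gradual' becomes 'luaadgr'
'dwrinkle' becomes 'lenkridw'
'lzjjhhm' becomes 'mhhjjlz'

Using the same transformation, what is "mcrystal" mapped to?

alstrymc

Looking at the pairs, the operation is to swap each adjacent pair of characters (1↔2, 3↔4, ...), then reverse the string.
On "mcrystal": the first step gives "cmyrtsla", and the second then gives "alstrymc".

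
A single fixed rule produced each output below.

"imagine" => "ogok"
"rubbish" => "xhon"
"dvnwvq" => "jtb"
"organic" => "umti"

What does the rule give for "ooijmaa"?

uosg

The pattern: shift every letter 6 places forward in the alphabet (wrapping around), then keep every other character starting from the first (positions 1st, 3rd, 5th, ...).
Working it through for "ooijmaa": intermediate "uuopsgg", final "uosg".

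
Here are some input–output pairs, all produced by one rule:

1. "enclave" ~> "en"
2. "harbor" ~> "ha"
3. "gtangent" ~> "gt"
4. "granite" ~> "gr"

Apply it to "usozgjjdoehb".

us

In each case the input is transformed by: keep only the first 2 characters.
So "usozgjjdoehb" becomes "us".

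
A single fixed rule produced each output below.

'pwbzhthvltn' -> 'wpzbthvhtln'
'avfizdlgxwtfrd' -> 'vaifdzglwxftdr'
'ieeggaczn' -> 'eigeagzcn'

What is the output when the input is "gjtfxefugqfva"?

The pattern: swap each adjacent pair of characters (1↔2, 3↔4, ...).
On "gjtfxefugqfva" that produces "jgftexufqgvfa".

jgftexufqgvfa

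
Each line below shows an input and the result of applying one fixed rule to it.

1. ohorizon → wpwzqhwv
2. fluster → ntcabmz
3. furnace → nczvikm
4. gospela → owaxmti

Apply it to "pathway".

xibpeig

What's happening: shift every letter 8 places forward in the alphabet (wrapping around).
On "pathway" that produces "xibpeig".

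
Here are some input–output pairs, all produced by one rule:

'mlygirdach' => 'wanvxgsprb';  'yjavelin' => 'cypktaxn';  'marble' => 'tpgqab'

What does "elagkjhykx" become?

What's happening: swap the first and last characters, then shift every letter 11 places backward in the alphabet (wrapping around).
Working it through for "elagkjhykx": intermediate "xlagkjhyke", final "mapvzywnzt".

mapvzywnzt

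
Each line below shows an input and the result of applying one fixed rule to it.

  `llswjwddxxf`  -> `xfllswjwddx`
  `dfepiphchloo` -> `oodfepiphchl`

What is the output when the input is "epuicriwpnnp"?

The rule is to move the last 2 characters to the front (rotate right by 2).
For "epuicriwpnnp" the result is "npepuicriwpn".

npepuicriwpn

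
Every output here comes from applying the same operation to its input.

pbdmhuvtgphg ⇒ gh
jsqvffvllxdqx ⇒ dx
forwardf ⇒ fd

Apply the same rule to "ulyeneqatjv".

The rule is to swap each adjacent pair of characters (1↔2, 3↔4, ...), then keep only the last 2 characters.
Working it through for "ulyeneqatjv": intermediate "lueyenaqjtv", final "tv".
(Check on "forwardf": → "ofwrrafd" → "fd" ✓)

tv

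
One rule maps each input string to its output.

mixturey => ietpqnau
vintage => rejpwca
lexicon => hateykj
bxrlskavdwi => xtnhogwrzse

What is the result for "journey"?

Rule — shift every letter 4 places backward in the alphabet (wrapping around).
For "journey" the result is "fkqnjau".

fkqnjau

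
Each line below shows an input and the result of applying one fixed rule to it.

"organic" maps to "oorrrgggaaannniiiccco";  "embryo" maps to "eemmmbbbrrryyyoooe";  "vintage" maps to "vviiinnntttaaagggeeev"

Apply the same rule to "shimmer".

In each case the input is transformed by: repeat every character 3 times, then move the first character to the end.
"shimmer" → "ssshhhiiimmmmmmeeerrr" → "sshhhiiimmmmmmeeerrrs".

sshhhiiimmmmmmeeerrrs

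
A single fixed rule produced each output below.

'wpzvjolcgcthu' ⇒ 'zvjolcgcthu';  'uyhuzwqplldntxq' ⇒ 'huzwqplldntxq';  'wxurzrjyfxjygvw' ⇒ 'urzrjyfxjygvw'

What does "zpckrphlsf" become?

ckrphlsf

Rule — delete the first 2 characters.
"zpckrphlsf" → "ckrphlsf".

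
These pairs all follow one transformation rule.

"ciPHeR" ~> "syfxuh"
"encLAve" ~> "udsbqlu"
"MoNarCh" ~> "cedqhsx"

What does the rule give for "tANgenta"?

Each output is the input with this applied: shift every letter 10 places backward in the alphabet (wrapping around), then convert every letter to lowercase.
For "tANgenta", step one produces "jQDwudjq"; step two turns that into "jqdwudjq".
(Check on "encLAve": → "udsBQlu" → "udsbqlu" ✓)

jqdwudjq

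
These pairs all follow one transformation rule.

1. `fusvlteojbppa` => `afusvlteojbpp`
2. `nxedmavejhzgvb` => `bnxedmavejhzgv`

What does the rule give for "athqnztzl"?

The transformation: move the last character to the front.
Applying that to "athqnztzl" gives "lathqnztz".

lathqnztz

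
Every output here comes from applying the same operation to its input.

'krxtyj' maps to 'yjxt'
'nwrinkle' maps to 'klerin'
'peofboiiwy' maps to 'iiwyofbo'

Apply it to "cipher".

erph

Rule — delete the first 2 characters, then swap the front and back halves of the string.
Applying both steps to "cipher": "pher", then "erph".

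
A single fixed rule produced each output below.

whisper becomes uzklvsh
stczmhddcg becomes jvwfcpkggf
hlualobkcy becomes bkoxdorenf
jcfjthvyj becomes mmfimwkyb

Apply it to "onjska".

drqmvn

In each case the input is transformed by: shift every letter 3 places forward in the alphabet (wrapping around), then move the last character to the front.
Doing the same to "onjska": "drqmvn".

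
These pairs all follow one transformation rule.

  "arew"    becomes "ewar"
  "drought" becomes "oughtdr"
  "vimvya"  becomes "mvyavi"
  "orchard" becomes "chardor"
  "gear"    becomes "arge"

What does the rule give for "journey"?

urneyjo

Rule — move the first 2 characters to the end (rotate left by 2).
So "journey" becomes "urneyjo".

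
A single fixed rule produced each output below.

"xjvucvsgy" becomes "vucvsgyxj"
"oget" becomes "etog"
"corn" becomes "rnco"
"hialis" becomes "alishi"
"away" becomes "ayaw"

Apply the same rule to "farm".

Looking at the pairs, the operation is to move the first 2 characters to the end (rotate left by 2).
Applying that to "farm" gives "rmfa".

rmfa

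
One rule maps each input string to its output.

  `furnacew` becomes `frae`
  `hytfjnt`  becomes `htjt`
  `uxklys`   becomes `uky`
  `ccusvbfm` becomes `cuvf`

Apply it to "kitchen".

kthn

Each output is the input with this applied: keep every other character starting from the first (positions 1st, 3rd, 5th, ...).
Doing the same to "kitchen": "kthn".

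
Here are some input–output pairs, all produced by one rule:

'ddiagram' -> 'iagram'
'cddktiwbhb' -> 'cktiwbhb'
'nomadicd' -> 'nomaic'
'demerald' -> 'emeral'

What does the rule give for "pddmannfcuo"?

What's happening: remove every "d".
On "pddmannfcuo" that produces "pmannfcuo".

pmannfcuo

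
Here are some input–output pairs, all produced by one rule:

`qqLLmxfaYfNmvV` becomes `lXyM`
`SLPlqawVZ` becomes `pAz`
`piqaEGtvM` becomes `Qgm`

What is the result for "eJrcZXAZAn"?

In each case the input is transformed by: keep one character in every 3, starting at position 3 (positions 3rd, 6th, 9th, ...), then flip the case of every letter.
Starting from "eJrcZXAZAn": after the first operation, "rXA"; after the second, "Rxa".

Rxa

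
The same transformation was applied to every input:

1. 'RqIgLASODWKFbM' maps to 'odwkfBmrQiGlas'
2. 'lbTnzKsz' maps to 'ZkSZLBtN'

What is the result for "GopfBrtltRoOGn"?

What's happening: swap the front and back halves of the string, then flip the case of every letter.
"GopfBrtltRoOGn" → "ltRoOGnGopfBrt" → "LTrOogNgOPFbRT".

LTrOogNgOPFbRT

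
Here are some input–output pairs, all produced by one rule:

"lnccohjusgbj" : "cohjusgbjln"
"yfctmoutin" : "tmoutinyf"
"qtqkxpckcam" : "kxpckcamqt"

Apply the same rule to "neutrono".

What's happening: move the first 3 characters to the end (rotate left by 3), then delete the last character.
"neutrono" → "trononeu" → "tronone".

tronone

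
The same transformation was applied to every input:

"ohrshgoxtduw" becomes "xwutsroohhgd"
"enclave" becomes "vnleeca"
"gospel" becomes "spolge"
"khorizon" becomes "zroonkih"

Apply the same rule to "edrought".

utrohged

Rule — sort the characters into reverse alphabetical order.
Applying that to "edrought" gives "utrohged".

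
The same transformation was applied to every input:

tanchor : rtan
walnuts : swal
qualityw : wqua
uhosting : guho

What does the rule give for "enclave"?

eenc

In each case the input is transformed by: move the first 3 characters to the end (rotate left by 3), then keep only the last 4 characters.
Applying both steps to "enclave": "laveenc", then "eenc".
(Check on "qualityw": → "litywqua" → "wqua" ✓)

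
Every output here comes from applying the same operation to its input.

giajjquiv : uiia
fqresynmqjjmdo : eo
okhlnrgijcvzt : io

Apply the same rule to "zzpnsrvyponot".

oo

The pattern: move the first 3 characters to the end (rotate left by 3), then keep only the vowels.
For "zzpnsrvyponot", step one produces "nsrvyponotzzp"; step two turns that into "oo".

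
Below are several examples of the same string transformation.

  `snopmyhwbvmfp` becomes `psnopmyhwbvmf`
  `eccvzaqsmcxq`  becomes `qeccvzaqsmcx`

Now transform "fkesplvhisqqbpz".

What's happening: move the last character to the front.
Applying that to "fkesplvhisqqbpz" gives "zfkesplvhisqqbp".

zfkesplvhisqqbp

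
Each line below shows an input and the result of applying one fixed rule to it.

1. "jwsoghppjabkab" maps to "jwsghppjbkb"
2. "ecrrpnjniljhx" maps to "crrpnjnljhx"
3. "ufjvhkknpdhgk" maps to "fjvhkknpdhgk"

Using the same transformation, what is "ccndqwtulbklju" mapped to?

ccndqwtlbklj

The rule is to remove every vowel.
So "ccndqwtulbklju" becomes "ccndqwtlbklj".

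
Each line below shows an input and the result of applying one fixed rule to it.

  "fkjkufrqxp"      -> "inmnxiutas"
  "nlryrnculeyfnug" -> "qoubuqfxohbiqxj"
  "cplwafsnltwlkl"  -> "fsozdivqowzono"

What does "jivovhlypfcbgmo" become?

mlyrykobsifejpr

Rule — shift every letter 3 places forward in the alphabet (wrapping around).
"jivovhlypfcbgmo" → "mlyrykobsifejpr".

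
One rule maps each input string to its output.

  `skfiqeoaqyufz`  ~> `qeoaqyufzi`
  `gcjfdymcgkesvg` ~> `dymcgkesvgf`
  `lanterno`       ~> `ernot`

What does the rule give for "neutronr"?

ronrt

The transformation: delete the first 3 characters, then move the first character to the end.
For "neutronr", step one produces "tronr"; step two turns that into "ronrt".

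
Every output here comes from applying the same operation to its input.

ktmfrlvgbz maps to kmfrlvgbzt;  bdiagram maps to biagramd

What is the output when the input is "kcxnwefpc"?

kxnwefpcc

In each case the input is transformed by: move the first character to the end, then swap the first and last characters.
"kcxnwefpc" → "cxnwefpck" → "kxnwefpcc".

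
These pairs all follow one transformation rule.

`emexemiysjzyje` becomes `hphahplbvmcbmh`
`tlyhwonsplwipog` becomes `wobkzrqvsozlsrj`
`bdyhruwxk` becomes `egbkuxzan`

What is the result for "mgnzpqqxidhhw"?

pjqcsttalgkkz

The transformation: shift every letter 3 places forward in the alphabet (wrapping around).
For "mgnzpqqxidhhw" the result is "pjqcsttalgkkz".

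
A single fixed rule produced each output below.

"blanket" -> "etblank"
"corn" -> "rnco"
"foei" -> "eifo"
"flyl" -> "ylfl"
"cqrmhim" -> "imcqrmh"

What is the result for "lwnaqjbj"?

bjlwnaqj

Looking at the pairs, the operation is to move the last 2 characters to the front (rotate right by 2).
So "lwnaqjbj" becomes "bjlwnaqj".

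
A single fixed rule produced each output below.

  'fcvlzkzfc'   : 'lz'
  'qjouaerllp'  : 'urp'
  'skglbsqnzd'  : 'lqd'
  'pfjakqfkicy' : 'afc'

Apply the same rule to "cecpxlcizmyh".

What's happening: delete the first 2 characters, then keep one character in every 3, starting at position 2 (positions 2nd, 5th, 8th, ...).
Applying both steps to "cecpxlcizmyh": "cpxlcizmyh", then "pcm".
(Check on "qjouaerllp": → "ouaerllp" → "urp" ✓)

pcm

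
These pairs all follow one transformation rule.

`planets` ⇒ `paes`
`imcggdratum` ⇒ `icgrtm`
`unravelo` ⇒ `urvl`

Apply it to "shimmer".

simr

The rule is to keep every other character starting from the first (positions 1st, 3rd, 5th, ...).
Doing the same to "shimmer": "simr".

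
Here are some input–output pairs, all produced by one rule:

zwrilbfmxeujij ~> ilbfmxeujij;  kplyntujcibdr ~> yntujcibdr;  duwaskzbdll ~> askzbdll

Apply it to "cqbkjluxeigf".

kjluxeigf

What's happening: delete the first 3 characters.
Applying that to "cqbkjluxeigf" gives "kjluxeigf".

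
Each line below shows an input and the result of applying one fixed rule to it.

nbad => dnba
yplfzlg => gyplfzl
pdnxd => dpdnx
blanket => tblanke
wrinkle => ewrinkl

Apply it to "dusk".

In each case the input is transformed by: move the last character to the front.
Applying that to "dusk" gives "kdus".

kdus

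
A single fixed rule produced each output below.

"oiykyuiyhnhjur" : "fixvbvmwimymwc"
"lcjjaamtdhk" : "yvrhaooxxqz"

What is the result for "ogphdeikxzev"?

What's happening: reverse the string, then shift every letter 12 places backward in the alphabet (wrapping around).
Applying both steps to "ogphdeikxzev": "vezxkiedhpgo", then "jsnlywsrvduc".
(Check on "oiykyuiyhnhjur": → "rujhnhyiuykyio" → "fixvbvmwimymwc" ✓)

jsnlywsrvduc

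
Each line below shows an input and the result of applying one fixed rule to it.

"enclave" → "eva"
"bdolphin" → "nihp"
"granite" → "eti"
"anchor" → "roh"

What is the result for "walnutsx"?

xstu

Rule — take characters alternately from the front and the back (1st, last, 2nd, 2nd-last, ...), then keep every other character starting from the second (positions 2nd, 4th, 6th, ...).
On "walnutsx" that produces "xstu".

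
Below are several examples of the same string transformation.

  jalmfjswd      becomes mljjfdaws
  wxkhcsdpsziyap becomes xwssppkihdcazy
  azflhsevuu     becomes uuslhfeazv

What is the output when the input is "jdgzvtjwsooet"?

The transformation: sort the characters into reverse alphabetical order, then move the first 2 characters to the end (rotate left by 2).
For "jdgzvtjwsooet" the result is "vttsoojjgedzw".

vttsoojjgedzw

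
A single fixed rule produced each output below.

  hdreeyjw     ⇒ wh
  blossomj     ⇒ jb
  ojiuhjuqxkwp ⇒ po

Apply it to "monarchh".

The transformation: move the last character to the front, then keep only the first 2 characters.
For "monarchh", step one produces "hmonarch"; step two turns that into "hm".

hm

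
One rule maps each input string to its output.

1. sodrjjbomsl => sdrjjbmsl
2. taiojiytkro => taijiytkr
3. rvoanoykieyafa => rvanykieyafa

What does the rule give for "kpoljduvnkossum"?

kpljduvnkssum

Rule — remove every "o".
So "kpoljduvnkossum" becomes "kpljduvnkssum".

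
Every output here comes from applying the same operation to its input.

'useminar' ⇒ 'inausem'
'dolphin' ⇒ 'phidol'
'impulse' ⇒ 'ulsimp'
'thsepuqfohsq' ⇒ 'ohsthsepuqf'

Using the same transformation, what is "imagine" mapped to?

ginima

The pattern: delete the last character, then move the last 3 characters to the front (rotate right by 3).
For "imagine", step one produces "imagin"; step two turns that into "ginima".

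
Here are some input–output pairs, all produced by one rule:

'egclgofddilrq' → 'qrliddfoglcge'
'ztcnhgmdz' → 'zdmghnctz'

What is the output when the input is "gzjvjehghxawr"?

rwaxhghejvjzg

Rule — reverse the string.
Applying that to "gzjvjehghxawr" gives "rwaxhghejvjzg".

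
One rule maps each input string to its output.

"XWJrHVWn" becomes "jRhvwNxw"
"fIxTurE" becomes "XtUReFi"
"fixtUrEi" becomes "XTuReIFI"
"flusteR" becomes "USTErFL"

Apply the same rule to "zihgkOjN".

HGKoJnZI

The transformation: move the first 2 characters to the end (rotate left by 2), then flip the case of every letter.
On "zihgkOjN": the first step gives "hgkOjNzi", and the second then gives "HGKoJnZI".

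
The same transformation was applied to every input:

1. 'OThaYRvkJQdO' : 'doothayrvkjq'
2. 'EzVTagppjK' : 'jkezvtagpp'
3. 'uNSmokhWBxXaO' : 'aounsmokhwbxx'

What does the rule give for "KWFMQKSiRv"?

rvkwfmqksi

Each output is the input with this applied: move the last 2 characters to the front (rotate right by 2), then convert every letter to lowercase.
Starting from "KWFMQKSiRv": after the first operation, "RvKWFMQKSi"; after the second, "rvkwfmqksi".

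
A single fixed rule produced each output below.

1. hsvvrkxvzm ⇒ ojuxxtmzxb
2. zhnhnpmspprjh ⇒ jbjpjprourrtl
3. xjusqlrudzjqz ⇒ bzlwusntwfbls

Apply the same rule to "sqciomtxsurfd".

The transformation: move the last character to the front, then shift every letter 2 places forward in the alphabet (wrapping around).
"sqciomtxsurfd" → "dsqciomtxsurf" → "fusekqovzuwth".
(Check on "xjusqlrudzjqz": → "zxjusqlrudzjq" → "bzlwusntwfbls" ✓)

fusekqovzuwth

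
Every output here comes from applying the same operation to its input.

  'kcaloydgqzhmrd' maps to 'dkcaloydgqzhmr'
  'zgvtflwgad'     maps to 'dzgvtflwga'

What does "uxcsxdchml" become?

Looking at the pairs, the operation is to move the last character to the front.
"uxcsxdchml" → "luxcsxdchm".

luxcsxdchm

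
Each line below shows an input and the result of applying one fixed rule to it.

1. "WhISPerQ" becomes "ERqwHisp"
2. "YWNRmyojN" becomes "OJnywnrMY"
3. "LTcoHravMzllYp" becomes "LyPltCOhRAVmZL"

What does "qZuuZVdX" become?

The transformation: flip the case of every letter, then move the last 3 characters to the front (rotate right by 3).
Doing the same to "qZuuZVdX": "vDxQzUUz".

vDxQzUUz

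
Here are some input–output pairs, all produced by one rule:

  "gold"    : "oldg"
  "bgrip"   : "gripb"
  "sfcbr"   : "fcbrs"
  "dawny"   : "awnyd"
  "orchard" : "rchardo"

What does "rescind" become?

escindr

What's happening: move the first character to the end.
Applying that to "rescind" gives "escindr".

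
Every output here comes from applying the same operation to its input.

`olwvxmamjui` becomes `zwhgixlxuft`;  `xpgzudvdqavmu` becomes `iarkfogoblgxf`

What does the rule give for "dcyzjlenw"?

onjkuwpyh

Looking at the pairs, the operation is to shift every letter 11 places forward in the alphabet (wrapping around).
Applying that to "dcyzjlenw" gives "onjkuwpyh".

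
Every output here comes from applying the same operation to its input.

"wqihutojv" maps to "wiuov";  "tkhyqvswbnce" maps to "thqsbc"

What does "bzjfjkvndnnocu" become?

bjjvdnc

What's happening: keep every other character starting from the first (positions 1st, 3rd, 5th, ...).
On "bzjfjkvndnnocu" that produces "bjjvdnc".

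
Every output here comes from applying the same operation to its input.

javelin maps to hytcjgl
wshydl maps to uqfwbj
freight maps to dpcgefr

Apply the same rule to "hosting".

fmqrgle

What's happening: shift every letter 2 places backward in the alphabet (wrapping around).
Applying that to "hosting" gives "fmqrgle".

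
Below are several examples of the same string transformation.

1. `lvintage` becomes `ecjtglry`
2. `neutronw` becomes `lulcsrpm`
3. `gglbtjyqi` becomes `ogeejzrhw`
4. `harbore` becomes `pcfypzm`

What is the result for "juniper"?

The transformation: shift every letter 2 places backward in the alphabet (wrapping around), then move the last 2 characters to the front (rotate right by 2).
On "juniper" that produces "cphslgn".

cphslgn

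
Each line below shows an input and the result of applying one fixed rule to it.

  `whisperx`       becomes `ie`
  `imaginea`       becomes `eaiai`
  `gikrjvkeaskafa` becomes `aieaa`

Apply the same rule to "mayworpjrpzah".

The pattern: move the last 2 characters to the front (rotate right by 2), then keep only the vowels.
For "mayworpjrpzah", step one produces "ahmayworpjrpz"; step two turns that into "aao".

aao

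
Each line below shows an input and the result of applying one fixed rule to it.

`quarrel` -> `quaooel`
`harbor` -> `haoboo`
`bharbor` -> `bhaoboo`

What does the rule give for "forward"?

foowaod

What's happening: replace every "r" with "o".
For "forward" the result is "foowaod".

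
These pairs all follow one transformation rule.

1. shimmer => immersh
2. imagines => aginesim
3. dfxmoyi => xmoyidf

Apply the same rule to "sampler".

Rule — move the first 2 characters to the end (rotate left by 2).
Doing the same to "sampler": "mplersa".

mplersa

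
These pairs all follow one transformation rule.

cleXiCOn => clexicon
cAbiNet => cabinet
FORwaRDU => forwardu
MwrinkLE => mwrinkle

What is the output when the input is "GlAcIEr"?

glacier

In each case the input is transformed by: convert every letter to lowercase.
For "GlAcIEr" the result is "glacier".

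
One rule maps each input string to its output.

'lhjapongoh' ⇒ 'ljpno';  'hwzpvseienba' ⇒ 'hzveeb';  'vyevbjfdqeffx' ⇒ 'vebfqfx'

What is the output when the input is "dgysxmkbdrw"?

dyxkdw

What's happening: keep every other character starting from the first (positions 1st, 3rd, 5th, ...).
Applying that to "dgysxmkbdrw" gives "dyxkdw".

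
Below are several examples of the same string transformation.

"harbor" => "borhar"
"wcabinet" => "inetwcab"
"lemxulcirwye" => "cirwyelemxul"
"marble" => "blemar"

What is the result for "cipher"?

hercip

The pattern: swap the front and back halves of the string.
"cipher" → "hercip".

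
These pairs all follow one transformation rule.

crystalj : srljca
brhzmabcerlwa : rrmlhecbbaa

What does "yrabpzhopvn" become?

Rule — sort the characters into reverse alphabetical order, then delete the first 2 characters.
"yrabpzhopvn" → "zyvrpponhba" → "vrpponhba".

vrpponhba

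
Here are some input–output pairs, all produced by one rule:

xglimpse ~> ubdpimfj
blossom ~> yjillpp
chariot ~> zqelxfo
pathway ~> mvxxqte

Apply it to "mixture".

The pattern: take characters alternately from the front and the back (1st, last, 2nd, 2nd-last, ...), then shift every letter 3 places backward in the alphabet (wrapping around).
For "mixture" the result is "jbfourq".
(Check on "blossom": → "bmlooss" → "yjillpp" ✓)

jbfourq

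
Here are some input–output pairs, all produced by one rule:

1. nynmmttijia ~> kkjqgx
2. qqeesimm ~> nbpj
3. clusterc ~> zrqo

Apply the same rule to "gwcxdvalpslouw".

dzaxmir

The rule is to shift every letter 3 places backward in the alphabet (wrapping around), then keep every other character starting from the first (positions 1st, 3rd, 5th, ...).
"gwcxdvalpslouw" → "dtzuasximpilrt" → "dzaxmir".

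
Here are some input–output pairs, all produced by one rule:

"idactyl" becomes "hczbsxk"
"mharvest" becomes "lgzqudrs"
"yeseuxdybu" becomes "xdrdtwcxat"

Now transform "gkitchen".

The rule is to shift every letter 1 place backward in the alphabet (wrapping around).
Applying that to "gkitchen" gives "fjhsbgdm".

fjhsbgdm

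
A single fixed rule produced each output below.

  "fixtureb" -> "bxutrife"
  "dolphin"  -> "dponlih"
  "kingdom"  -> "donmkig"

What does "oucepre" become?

The transformation: sort the characters into reverse alphabetical order, then move the last character to the front.
Starting from "oucepre": after the first operation, "urpoeec"; after the second, "curpoee".
(Check on "fixtureb": → "xutrifeb" → "bxutrife" ✓)

curpoee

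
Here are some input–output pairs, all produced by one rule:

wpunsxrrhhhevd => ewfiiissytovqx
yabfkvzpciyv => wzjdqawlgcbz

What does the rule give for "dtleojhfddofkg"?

The pattern: shift every letter 1 place forward in the alphabet (wrapping around), then reverse the string.
Doing the same to "dtleojhfddofkg": "hlgpeegikpfmue".
(Check on "yabfkvzpciyv": → "zbcglwaqdjzw" → "wzjdqawlgcbz" ✓)

hlgpeegikpfmue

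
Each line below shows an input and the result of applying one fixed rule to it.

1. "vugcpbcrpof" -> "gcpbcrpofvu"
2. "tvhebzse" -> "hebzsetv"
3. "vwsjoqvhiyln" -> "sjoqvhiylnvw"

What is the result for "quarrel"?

arrelqu

Looking at the pairs, the operation is to move the first 2 characters to the end (rotate left by 2).
Doing the same to "quarrel": "arrelqu".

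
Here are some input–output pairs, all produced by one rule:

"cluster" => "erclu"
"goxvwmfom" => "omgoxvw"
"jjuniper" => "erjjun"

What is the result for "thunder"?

Looking at the pairs, the operation is to move the last 2 characters to the front (rotate right by 2), then delete the last 2 characters.
Working it through for "thunder": intermediate "erthund", final "erthu".

erthu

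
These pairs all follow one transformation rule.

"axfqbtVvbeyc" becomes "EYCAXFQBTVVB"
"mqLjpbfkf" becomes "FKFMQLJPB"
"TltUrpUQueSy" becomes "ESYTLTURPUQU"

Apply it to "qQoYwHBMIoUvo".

Rule — move the last 3 characters to the front (rotate right by 3), then convert every letter to uppercase.
Starting from "qQoYwHBMIoUvo": after the first operation, "UvoqQoYwHBMIo"; after the second, "UVOQQOYWHBMIO".

UVOQQOYWHBMIO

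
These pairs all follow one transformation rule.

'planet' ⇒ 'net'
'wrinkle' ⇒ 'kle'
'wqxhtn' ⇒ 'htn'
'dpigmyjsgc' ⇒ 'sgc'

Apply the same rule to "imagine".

The pattern: keep only the last 3 characters.
"imagine" → "ine".

ine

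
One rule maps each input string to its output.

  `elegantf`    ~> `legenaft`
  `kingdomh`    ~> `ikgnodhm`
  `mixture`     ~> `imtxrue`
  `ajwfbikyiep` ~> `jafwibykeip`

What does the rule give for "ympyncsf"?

myypcnfs

Looking at the pairs, the operation is to swap each adjacent pair of characters (1↔2, 3↔4, ...).
"ympyncsf" → "myypcnfs".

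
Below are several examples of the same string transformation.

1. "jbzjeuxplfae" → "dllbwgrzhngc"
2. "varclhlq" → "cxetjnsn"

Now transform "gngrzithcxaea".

In each case the input is transformed by: shift every letter 2 places forward in the alphabet (wrapping around), then swap each adjacent pair of characters (1↔2, 3↔4, ...).
Starting from "gngrzithcxaea": after the first operation, "ipitbkvjezcgc"; after the second, "pitikbjvzegcc".
(Check on "jbzjeuxplfae": → "ldblgwzrnhcg" → "dllbwgrzhngc" ✓)

pitikbjvzegcc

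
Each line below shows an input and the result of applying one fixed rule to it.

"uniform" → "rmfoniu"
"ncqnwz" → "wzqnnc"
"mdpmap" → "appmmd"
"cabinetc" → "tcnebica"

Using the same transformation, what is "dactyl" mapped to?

ylctda

Rule — reverse the string, then swap each adjacent pair of characters (1↔2, 3↔4, ...).
Applying both steps to "dactyl": "lytcad", then "ylctda".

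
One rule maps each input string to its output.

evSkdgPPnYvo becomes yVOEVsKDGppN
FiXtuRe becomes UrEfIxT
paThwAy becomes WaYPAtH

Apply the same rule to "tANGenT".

ENtTang

Each output is the input with this applied: move the last 3 characters to the front (rotate right by 3), then flip the case of every letter.
Doing the same to "tANGenT": "ENtTang".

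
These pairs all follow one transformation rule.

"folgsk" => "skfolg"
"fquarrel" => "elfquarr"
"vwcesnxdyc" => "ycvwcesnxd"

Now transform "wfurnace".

cewfurna

In each case the input is transformed by: move the last 2 characters to the front (rotate right by 2).
Doing the same to "wfurnace": "cewfurna".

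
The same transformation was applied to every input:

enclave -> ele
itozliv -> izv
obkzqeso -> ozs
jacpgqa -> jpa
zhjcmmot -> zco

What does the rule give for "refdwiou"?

rdo

Looking at the pairs, the operation is to keep one character in every 3, starting at position 1 (positions 1st, 4th, 7th, ...).
"refdwiou" → "rdo".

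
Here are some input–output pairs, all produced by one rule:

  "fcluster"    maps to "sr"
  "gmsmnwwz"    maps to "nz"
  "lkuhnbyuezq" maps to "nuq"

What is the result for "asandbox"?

Rule — keep one character in every 3, starting at position 2 (positions 2nd, 5th, 8th, ...), then delete the first character.
Applying that to "asandbox" gives "dx".

dx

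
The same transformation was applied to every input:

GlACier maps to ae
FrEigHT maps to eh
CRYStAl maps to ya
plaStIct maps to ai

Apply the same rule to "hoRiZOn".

In each case the input is transformed by: keep one character in every 3, starting at position 3 (positions 3rd, 6th, 9th, ...), then convert every letter to lowercase.
Starting from "hoRiZOn": after the first operation, "RO"; after the second, "ro".

ro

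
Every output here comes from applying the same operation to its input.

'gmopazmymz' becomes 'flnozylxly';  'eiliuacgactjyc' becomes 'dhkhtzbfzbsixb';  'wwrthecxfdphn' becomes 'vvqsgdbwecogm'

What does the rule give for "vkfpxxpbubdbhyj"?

ujeowwoatacagxi

Each output is the input with this applied: shift every letter 1 place backward in the alphabet (wrapping around).
So "vkfpxxpbubdbhyj" becomes "ujeowwoatacagxi".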